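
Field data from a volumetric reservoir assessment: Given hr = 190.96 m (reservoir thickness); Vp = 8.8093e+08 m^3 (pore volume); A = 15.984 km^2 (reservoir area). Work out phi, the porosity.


phi = Vp / (A * 1e6 * hr)
phi = 8.8093e+08 / (15.984 * 1e6 * 190.96)
phi = 0.28861


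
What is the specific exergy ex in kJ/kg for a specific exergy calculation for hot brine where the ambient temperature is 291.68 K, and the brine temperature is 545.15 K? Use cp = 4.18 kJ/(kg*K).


ex = cp * ((T_b - T_0) - T_0 * ln(T_b/T_0))
ex = 4.18 * ((545.15 - 291.68) - 291.68 * ln(545.15/291.68))
ex = 297.00 kJ/kg


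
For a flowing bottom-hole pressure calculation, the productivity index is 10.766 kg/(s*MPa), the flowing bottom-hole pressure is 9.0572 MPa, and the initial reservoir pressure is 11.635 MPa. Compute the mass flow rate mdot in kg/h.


mdot = (P_i - P_wf) * PI
mdot = (11.635 - 9.0572) * 10.766
mdot = 27.75259 kg/s
Convert: 27.75259 kg/s * 3600.0 = 99909 kg/h
mdot = 99909 kg/h


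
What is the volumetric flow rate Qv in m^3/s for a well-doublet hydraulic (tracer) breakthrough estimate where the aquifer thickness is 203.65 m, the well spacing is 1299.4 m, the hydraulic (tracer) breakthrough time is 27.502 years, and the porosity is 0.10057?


Qv = pi*hr*phi*L^2 / (3*t_bt*365.25*86400)
Qv = pi*203.65*0.10057*1299.4^2 / (3*27.502*365.25*86400)
Qv = 0.041725 m^3/s


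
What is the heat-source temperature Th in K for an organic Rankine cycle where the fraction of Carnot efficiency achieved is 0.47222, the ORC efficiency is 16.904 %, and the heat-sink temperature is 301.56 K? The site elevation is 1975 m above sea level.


Th = Tc / (1 - (eta_orc/100)/f)
Th = 301.56 / (1 - (16.904/100)/0.47222)
Th = 469.70 K


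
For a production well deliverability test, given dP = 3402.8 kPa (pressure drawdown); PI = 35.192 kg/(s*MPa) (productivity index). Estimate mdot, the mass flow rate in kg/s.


mdot = PI * dP / 1000
mdot = 35.192 * 3402.8 / 1000
mdot = 119.75 kg/s


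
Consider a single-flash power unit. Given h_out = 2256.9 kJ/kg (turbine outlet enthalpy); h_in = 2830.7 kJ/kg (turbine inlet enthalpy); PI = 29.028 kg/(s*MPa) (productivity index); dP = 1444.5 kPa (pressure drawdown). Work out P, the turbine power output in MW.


Step 1: mdot = PI * dP / 1000 = 29.028 * 1444.5 / 1000 = 41.93095 kg/s
Step 2: P = mdot*(h_in - h_out)/1000 = 41.93095*(2830.7 - 2256.9)/1000 = 24.060 MW
P = 24.060 MW


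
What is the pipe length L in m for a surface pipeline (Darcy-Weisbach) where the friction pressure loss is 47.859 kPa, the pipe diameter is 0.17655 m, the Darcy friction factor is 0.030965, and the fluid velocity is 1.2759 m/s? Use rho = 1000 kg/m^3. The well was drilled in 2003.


L = dP*1000*D / (f*rho*vel^2/2)
L = 47.859*1000*0.17655 / (0.030965*1000*1.2759^2/2)
L = 335.24 m


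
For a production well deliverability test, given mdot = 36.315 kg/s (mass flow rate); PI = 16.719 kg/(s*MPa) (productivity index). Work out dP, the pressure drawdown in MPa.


dP = mdot * 1000 / PI
dP = 36.315 * 1000 / 16.719
dP = 2172.080 kPa
Convert: 2172.080 kPa * 0.001 = 2.1721 MPa
dP = 2.1721 MPa


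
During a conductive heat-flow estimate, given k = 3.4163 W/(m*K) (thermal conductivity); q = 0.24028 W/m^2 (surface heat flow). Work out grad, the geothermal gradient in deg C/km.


grad = q * 1000 / k
grad = 0.24028 * 1000 / 3.4163
grad = 70.333 deg C/km


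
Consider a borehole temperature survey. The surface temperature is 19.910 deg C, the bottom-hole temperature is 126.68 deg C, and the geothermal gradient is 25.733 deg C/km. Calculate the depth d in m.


d = (T_d - T_surf) / grad * 1000
d = (126.68 - 19.910) / 25.733 * 1000
d = 4149.1 m


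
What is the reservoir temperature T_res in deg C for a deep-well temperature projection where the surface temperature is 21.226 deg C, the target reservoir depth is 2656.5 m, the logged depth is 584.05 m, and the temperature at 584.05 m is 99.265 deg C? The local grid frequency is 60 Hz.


Step 1: grad = (T_d1 - T_surf)/d1 * 1000 = (99.265 - 21.226)/584.05 * 1000 = 133.6170 deg C/km
Step 2: T_res = T_surf + grad*d2/1000 = 21.226 + 133.6170*2656.5/1000 = 376.18 deg C
T_res = 376.18 deg C


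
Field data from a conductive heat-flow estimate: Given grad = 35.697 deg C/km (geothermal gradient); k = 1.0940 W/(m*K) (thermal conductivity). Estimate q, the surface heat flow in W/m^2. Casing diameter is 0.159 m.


q = k * grad / 1000
q = 1.0940 * 35.697 / 1000
q = 0.039053 W/m^2


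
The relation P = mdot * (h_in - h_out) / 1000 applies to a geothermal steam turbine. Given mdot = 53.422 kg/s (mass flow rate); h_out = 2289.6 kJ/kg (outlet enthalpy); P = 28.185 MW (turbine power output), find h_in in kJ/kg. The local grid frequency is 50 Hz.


h_in = h_out + P * 1000 / mdot
h_in = 2289.6 + 28.185 * 1000 / 53.422
h_in = 2817.2 kJ/kg


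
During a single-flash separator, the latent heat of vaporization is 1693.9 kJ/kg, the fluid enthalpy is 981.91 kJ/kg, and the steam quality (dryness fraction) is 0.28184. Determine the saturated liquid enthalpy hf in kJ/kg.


hf = h - x * hfg
hf = 981.91 - 0.28184 * 1693.9
hf = 504.50 kJ/kg


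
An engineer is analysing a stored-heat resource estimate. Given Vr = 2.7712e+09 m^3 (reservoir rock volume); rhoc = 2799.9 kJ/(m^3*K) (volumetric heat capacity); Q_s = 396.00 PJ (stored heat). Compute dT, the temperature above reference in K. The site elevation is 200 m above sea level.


dT = Q_s * 1e12 / (Vr * rhoc)
dT = 396.00 * 1e12 / (2.7712e+09 * 2799.9)
dT = 51.037 K


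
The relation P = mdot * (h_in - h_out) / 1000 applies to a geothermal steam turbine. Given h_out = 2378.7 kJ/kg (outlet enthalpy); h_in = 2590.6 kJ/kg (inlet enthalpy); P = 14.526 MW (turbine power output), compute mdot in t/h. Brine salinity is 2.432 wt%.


mdot = P * 1000 / (h_in - h_out)
mdot = 14.526 * 1000 / (2590.6 - 2378.7)
mdot = 68.55120 kg/s
Convert: 68.55120 kg/s * 3.6 = 246.78 t/h
mdot = 246.78 t/h


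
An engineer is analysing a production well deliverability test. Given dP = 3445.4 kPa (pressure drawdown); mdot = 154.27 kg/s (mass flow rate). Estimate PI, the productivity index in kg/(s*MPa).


PI = mdot * 1000 / dP
PI = 154.27 * 1000 / 3445.4
PI = 44.776 kg/(s*MPa)


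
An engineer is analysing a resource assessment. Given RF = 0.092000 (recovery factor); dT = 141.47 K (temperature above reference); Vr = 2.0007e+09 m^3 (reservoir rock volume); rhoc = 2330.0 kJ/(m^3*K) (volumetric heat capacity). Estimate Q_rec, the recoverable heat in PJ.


Step 1: Q_s = Vr*rhoc*dT/1e12 = 2.0007e+09*2330.0*141.47/1e12 = 659.4809 PJ
Step 2: Q_rec = Q_s * RF = 659.4809 * 0.092 = 60.672 PJ
Q_rec = 60.672 PJ


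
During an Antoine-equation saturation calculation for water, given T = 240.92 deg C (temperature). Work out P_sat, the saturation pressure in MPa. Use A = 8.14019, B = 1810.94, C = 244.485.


P_sat = 10^(A - B/(C + T)) / 760 * 0.101325
P_sat = 10^(8.14019 - 1810.94/(244.485 + 240.92)) / 760 * 0.101325
P_sat = 3.4222 MPa


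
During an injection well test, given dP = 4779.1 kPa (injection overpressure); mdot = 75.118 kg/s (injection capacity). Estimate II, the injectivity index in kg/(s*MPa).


II = mdot * 1000 / dP
II = 75.118 * 1000 / 4779.1
II = 15.718 kg/(s*MPa)


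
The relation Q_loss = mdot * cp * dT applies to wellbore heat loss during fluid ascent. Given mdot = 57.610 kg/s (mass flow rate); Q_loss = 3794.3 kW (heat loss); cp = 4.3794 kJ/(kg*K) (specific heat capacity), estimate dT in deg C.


dT = Q_loss / (mdot * cp)
dT = 3794.3 / (57.610 * 4.3794)
dT = 15.03901 K
Convert (temperature difference, 1 K = 1 deg C): 15.03901 K = 15.03901 deg C
dT = 15.039 deg C


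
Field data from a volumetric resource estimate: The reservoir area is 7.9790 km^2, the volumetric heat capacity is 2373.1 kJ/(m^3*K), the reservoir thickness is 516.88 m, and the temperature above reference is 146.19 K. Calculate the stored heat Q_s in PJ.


Step 1: Vr = A*1e6*hr = 7.979*1e6*516.88 = 4.124186e+09 m^3
Step 2: Q_s = Vr*rhoc*dT/1e12 = 4.124186e+09*2373.1*146.19/1e12 = 1430.8 PJ
Q_s = 1430.8 PJ


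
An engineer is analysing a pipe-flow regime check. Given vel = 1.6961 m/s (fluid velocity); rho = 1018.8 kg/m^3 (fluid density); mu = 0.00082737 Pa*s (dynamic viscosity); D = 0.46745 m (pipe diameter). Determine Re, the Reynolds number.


Re = rho * vel * D / mu
Re = 1018.8 * 1.6961 * 0.46745 / 0.00082737
Re = 9.7628e+05


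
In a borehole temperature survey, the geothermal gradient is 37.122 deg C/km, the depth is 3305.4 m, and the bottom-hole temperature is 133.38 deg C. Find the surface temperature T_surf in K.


T_surf = T_d - grad * d / 1000
T_surf = 133.38 - 37.122 * 3305.4 / 1000
T_surf = 10.67694 deg C
Convert to K: 10.67694 + 273.15 = 283.83 K
T_surf = 283.83 K


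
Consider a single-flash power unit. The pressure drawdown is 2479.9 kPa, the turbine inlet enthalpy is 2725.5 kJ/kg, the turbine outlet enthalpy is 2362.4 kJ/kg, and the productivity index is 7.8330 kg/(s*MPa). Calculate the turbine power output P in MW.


Step 1: mdot = PI * dP / 1000 = 7.833 * 2479.9 / 1000 = 19.42506 kg/s
Step 2: P = mdot*(h_in - h_out)/1000 = 19.42506*(2725.5 - 2362.4)/1000 = 7.0532 MW
P = 7.0532 MW


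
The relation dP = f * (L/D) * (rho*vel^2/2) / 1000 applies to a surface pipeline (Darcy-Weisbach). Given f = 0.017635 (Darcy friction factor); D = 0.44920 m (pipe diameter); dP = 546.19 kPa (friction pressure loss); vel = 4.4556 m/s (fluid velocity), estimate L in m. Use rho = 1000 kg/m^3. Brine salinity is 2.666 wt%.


L = dP*1000*D / (f*rho*vel^2/2)
L = 546.19*1000*0.44920 / (0.017635*1000*4.4556^2/2)
L = 1401.6 m


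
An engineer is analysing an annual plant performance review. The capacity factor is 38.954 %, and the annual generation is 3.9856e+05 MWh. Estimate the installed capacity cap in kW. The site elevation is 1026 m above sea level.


cap = E_a / (CF/100 * 8760)
cap = 3.9856e+05 / (38.954/100 * 8760)
cap = 116.7986 MW
Convert: 116.7986 MW * 1000.0 = 1.1680e+05 kW
cap = 1.1680e+05 kW


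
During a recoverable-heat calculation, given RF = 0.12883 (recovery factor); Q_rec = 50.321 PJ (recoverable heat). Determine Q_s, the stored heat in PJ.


Q_s = Q_rec / RF
Q_s = 50.321 / 0.12883
Q_s = 390.60 PJ


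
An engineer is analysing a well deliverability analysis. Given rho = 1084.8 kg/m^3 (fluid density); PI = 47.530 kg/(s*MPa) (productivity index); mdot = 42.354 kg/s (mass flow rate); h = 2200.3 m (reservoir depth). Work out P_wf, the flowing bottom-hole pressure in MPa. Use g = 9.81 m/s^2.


Step 1: P_i = rho*g*h/1e6 = 1084.8*9.81*2200.3/1e6 = 23.41535 MPa
Step 2: P_wf = P_i - mdot/PI = 23.41535 - 42.354/47.53 = 22.524 MPa
P_wf = 22.524 MPa


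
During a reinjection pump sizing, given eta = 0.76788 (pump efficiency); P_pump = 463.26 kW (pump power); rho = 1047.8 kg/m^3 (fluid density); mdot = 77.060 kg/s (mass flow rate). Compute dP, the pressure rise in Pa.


dP = P_pump * rho * eta / mdot
dP = 463.26 * 1047.8 * 0.76788 / 77.060
dP = 4836.905 kPa
Convert: 4836.905 kPa * 1000.0 = 4.8369e+06 Pa
dP = 4.8369e+06 Pa


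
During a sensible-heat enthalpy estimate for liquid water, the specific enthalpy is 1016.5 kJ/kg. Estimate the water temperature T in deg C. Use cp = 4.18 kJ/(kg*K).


T = h / cp
T = 1016.5 / 4.18
T = 243.18 deg C


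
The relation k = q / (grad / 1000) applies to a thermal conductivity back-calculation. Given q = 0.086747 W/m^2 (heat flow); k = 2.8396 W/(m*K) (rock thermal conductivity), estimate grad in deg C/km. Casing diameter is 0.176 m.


grad = q / k * 1000
grad = 0.086747 / 2.8396 * 1000
grad = 30.549 deg C/km


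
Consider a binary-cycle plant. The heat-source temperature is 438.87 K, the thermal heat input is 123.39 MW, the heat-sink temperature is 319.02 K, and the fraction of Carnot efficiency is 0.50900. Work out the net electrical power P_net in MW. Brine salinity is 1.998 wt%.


Step 1: eta = (1 - Tc/Th)*f = (1 - 319.02/438.87)*0.509 = 0.1390016
Step 2: P_net = eta * Q_in = 0.1390016 * 123.39 = 17.151 MW
P_net = 17.151 MW


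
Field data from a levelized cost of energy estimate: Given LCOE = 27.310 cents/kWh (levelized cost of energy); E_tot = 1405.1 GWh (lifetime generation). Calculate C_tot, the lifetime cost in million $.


C_tot = LCOE / 100 * E_tot
C_tot = 27.310 / 100 * 1405.1
C_tot = 383.73 million $


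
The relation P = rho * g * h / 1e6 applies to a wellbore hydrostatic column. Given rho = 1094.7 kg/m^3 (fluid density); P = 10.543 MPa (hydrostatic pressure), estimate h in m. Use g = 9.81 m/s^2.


h = P * 1e6 / (g * rho)
h = 10.543 * 1e6 / (9.81 * 1094.7)
h = 981.75 m


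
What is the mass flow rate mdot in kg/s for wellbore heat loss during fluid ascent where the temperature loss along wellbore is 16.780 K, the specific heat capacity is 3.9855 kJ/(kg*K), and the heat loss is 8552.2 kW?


mdot = Q_loss / (cp * dT)
mdot = 8552.2 / (3.9855 * 16.780)
mdot = 127.88 kg/s


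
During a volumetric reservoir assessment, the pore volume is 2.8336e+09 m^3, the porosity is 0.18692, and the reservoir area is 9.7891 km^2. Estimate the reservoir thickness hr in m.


hr = Vp / (A * 1e6 * phi)
hr = 2.8336e+09 / (9.7891 * 1e6 * 0.18692)
hr = 1548.6 m


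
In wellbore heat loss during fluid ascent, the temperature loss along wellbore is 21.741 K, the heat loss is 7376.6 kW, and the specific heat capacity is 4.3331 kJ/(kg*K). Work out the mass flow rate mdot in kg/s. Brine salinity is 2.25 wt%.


mdot = Q_loss / (cp * dT)
mdot = 7376.6 / (4.3331 * 21.741)
mdot = 78.303 kg/s


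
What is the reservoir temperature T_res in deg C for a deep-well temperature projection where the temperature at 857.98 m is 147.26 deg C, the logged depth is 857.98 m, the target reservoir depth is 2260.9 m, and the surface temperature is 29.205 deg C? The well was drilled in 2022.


Step 1: grad = (T_d1 - T_surf)/d1 * 1000 = (147.26 - 29.205)/857.98 * 1000 = 137.5964 deg C/km
Step 2: T_res = T_surf + grad*d2/1000 = 29.205 + 137.5964*2260.9/1000 = 340.30 deg C
T_res = 340.30 deg C


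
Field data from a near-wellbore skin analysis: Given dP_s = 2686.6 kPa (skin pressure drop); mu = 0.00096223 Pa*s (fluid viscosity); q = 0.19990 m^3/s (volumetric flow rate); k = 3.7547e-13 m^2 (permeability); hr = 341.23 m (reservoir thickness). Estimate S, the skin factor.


S = dP_s * 1000 * 2*pi*k*hr / (q*mu)
S = 2686.6 * 1000 * 2*pi*3.7547e-13*341.23 / (0.19990*0.00096223)
S = 11.244


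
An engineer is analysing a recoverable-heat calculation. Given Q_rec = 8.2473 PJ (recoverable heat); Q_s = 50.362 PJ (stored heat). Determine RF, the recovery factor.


RF = Q_rec / Q_s
RF = 8.2473 / 50.362
RF = 0.16376


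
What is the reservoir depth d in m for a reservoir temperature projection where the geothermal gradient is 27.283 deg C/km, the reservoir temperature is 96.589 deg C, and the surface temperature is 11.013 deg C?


d = (T_res - T_surf) / grad * 1000
d = (96.589 - 11.013) / 27.283 * 1000
d = 3136.6 m


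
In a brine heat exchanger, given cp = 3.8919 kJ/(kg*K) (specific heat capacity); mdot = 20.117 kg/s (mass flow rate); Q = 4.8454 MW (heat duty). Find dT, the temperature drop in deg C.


dT = Q * 1000 / (mdot * cp)
dT = 4.8454 * 1000 / (20.117 * 3.8919)
dT = 61.88776 K
Convert (temperature difference, 1 K = 1 deg C): 61.88776 K = 61.88776 deg C
dT = 61.888 deg C


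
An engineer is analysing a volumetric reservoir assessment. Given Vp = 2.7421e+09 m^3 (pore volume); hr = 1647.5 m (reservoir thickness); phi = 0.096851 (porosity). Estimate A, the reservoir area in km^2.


A = Vp / (1e6 * hr * phi)
A = 2.7421e+09 / (1e6 * 1647.5 * 0.096851)
A = 17.185 km^2


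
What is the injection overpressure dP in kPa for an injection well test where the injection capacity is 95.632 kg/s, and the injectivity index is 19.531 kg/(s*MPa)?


dP = mdot * 1000 / II
dP = 95.632 * 1000 / 19.531
dP = 4896.4 kPa


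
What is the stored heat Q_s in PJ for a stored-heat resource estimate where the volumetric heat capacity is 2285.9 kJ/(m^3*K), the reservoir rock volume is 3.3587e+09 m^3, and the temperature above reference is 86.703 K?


Q_s = Vr * rhoc * dT / 1e12
Q_s = 3.3587e+09 * 2285.9 * 86.703 / 1e12
Q_s = 665.68 PJ


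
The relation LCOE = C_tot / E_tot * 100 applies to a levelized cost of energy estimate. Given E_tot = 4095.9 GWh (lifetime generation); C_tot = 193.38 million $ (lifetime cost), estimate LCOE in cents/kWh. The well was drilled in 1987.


LCOE = C_tot / E_tot * 100
LCOE = 193.38 / 4095.9 * 100
LCOE = 4.7213 cents/kWh


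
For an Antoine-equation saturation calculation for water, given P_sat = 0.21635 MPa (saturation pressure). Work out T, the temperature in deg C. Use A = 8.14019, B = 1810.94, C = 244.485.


T = B / (A - log10(P_sat * 760 / 0.101325)) - C
T = 1810.94 / (8.14019 - log10(0.21635 * 760 / 0.101325)) - 244.485
T = 122.85 deg C


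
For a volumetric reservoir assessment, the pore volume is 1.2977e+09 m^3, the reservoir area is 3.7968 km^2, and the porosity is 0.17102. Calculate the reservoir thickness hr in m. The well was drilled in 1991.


hr = Vp / (A * 1e6 * phi)
hr = 1.2977e+09 / (3.7968 * 1e6 * 0.17102)
hr = 1998.5 m


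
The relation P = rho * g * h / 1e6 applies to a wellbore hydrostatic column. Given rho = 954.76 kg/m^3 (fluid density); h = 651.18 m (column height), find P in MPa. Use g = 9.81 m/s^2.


P = rho * g * h / 1e6
P = 954.76 * 9.81 * 651.18 / 1e6
P = 6.0991 MPa


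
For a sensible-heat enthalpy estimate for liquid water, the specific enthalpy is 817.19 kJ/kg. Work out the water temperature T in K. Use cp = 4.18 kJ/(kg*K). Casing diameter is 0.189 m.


T = h / cp
T = 817.19 / 4.18
T = 195.5000 deg C
Convert to K: 195.5000 + 273.15 = 468.65 K
T = 468.65 K


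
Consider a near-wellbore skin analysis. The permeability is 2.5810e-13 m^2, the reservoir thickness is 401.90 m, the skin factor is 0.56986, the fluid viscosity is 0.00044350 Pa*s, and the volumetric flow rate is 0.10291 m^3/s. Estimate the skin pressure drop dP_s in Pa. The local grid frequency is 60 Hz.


dP_s = S * q * mu / (2*pi*k*hr) / 1000
dP_s = 0.56986 * 0.10291 * 0.00044350 / (2*pi*2.5810e-13*401.90) / 1000
dP_s = 39.90557 kPa
Convert: 39.90557 kPa * 1000.0 = 39906 Pa
dP_s = 39906 Pa


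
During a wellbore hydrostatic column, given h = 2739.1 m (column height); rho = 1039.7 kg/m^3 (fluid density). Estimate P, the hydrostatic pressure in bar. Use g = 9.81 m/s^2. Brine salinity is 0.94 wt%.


P = rho * g * h / 1e6
P = 1039.7 * 9.81 * 2739.1 / 1e6
P = 27.93733 MPa
Convert: 27.93733 MPa * 10.0 = 279.37 bar
P = 279.37 bar


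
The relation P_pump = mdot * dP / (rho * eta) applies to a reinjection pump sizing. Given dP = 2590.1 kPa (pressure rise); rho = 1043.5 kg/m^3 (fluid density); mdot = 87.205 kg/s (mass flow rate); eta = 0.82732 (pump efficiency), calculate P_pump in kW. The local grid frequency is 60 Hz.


P_pump = mdot * dP / (rho * eta)
P_pump = 87.205 * 2590.1 / (1043.5 * 0.82732)
P_pump = 261.63 kW


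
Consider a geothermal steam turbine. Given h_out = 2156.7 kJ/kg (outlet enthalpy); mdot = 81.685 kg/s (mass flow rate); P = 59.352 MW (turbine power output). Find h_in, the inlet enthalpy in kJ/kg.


h_in = h_out + P * 1000 / mdot
h_in = 2156.7 + 59.352 * 1000 / 81.685
h_in = 2883.3 kJ/kg


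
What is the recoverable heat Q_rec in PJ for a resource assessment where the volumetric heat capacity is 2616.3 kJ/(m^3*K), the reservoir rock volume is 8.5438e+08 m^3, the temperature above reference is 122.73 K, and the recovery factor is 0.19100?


Step 1: Q_s = Vr*rhoc*dT/1e12 = 8.5438e+08*2616.3*122.73/1e12 = 274.3401 PJ
Step 2: Q_rec = Q_s * RF = 274.3401 * 0.191 = 52.399 PJ
Q_rec = 52.399 PJ


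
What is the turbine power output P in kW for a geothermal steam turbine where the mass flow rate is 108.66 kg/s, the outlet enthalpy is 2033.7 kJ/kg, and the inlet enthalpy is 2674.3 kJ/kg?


P = mdot * (h_in - h_out) / 1000
P = 108.66 * (2674.3 - 2033.7) / 1000
P = 69.60760 MW
Convert: 69.60760 MW * 1000.0 = 69608 kW
P = 69608 kW


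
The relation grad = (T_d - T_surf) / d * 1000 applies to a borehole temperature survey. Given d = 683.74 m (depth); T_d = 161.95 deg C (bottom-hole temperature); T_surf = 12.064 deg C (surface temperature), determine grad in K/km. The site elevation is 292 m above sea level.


grad = (T_d - T_surf) / d * 1000
grad = (161.95 - 12.064) / 683.74 * 1000
grad = 219.2149 deg C/km
Convert: 219.2149 deg C/km * 1.0 = 219.21 K/km
grad = 219.21 K/km


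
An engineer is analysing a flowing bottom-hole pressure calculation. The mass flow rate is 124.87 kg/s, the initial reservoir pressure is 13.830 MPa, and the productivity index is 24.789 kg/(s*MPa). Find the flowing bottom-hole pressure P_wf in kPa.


P_wf = P_i - mdot / PI
P_wf = 13.830 - 124.87 / 24.789
P_wf = 8.792685 MPa
Convert: 8.792685 MPa * 1000.0 = 8792.7 kPa
P_wf = 8792.7 kPa


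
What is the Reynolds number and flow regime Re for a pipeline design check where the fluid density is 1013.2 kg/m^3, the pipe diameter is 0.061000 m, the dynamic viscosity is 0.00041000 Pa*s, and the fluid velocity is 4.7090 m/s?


Step 1: Re = rho*vel*D/mu = 1013.2*4.709*0.061/0.00041 = 7.0986e+05
Step 2: Re = 7.0986e+05 > 4000, so flow is turbulent.
Re = 7.0986e+05 (turbulent)


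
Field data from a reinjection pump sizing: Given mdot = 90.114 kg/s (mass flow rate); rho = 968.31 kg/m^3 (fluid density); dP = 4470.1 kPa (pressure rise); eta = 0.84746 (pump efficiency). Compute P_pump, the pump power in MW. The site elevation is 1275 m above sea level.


P_pump = mdot * dP / (rho * eta)
P_pump = 90.114 * 4470.1 / (968.31 * 0.84746)
P_pump = 490.8806 kW
Convert: 490.8806 kW * 0.001 = 0.49088 MW
P_pump = 0.49088 MW


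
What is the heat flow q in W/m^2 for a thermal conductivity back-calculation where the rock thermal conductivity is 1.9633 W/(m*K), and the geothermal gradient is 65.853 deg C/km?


q = k * grad / 1000
q = 1.9633 * 65.853 / 1000
q = 0.12929 W/m^2


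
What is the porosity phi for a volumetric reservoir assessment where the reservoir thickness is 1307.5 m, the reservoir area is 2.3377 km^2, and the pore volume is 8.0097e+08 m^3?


phi = Vp / (A * 1e6 * hr)
phi = 8.0097e+08 / (2.3377 * 1e6 * 1307.5)
phi = 0.26205


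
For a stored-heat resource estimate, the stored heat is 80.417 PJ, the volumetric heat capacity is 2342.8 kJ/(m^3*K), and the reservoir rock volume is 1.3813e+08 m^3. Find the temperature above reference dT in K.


dT = Q_s * 1e12 / (Vr * rhoc)
dT = 80.417 * 1e12 / (1.3813e+08 * 2342.8)
dT = 248.50 K


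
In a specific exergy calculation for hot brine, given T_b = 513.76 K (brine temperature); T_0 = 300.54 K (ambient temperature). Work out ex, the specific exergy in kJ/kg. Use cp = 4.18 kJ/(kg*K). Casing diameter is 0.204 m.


ex = cp * ((T_b - T_0) - T_0 * ln(T_b/T_0))
ex = 4.18 * ((513.76 - 300.54) - 300.54 * ln(513.76/300.54))
ex = 217.69 kJ/kg


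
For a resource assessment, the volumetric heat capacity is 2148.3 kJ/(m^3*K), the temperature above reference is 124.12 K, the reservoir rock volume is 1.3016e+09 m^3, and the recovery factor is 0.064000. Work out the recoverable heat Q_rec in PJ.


Step 1: Q_s = Vr*rhoc*dT/1e12 = 1.3016e+09*2148.3*124.12/1e12 = 347.0677 PJ
Step 2: Q_rec = Q_s * RF = 347.0677 * 0.064 = 22.212 PJ
Q_rec = 22.212 PJ


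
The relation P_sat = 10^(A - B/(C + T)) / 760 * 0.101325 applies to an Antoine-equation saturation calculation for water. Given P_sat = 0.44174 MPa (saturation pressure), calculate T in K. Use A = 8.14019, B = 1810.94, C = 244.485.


T = B / (A - log10(P_sat * 760 / 0.101325)) - C
T = 1810.94 / (8.14019 - log10(0.44174 * 760 / 0.101325)) - 244.485
T = 147.4996 deg C
Convert to K: 147.4996 + 273.15 = 420.65 K
T = 420.65 K


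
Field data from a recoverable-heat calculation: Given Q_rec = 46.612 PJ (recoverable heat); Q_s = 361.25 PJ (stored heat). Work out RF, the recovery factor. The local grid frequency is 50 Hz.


RF = Q_rec / Q_s
RF = 46.612 / 361.25
RF = 0.12903


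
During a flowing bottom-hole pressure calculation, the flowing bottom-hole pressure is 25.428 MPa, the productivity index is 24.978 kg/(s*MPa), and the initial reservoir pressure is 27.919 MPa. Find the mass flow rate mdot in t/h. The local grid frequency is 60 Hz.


mdot = (P_i - P_wf) * PI
mdot = (27.919 - 25.428) * 24.978
mdot = 62.22020 kg/s
Convert: 62.22020 kg/s * 3.6 = 223.99 t/h
mdot = 223.99 t/h


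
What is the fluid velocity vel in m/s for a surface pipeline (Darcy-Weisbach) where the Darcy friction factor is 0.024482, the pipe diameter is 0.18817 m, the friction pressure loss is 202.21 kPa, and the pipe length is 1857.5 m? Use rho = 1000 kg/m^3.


vel = sqrt(dP*1000*2*D / (f*L*rho))
vel = sqrt(202.21*1000*2*0.18817 / (0.024482*1857.5*1000))
vel = 1.2936 m/s


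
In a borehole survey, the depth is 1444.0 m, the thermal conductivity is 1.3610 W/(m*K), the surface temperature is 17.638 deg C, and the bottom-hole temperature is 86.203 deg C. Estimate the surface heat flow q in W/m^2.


Step 1: grad = (T_d - T_surf)/d * 1000 = (86.203 - 17.638)/1444.0 * 1000 = 47.48269 deg C/km
Step 2: q = k * grad / 1000 = 1.361 * 47.48269 / 1000 = 0.064624 W/m^2
q = 0.064624 W/m^2


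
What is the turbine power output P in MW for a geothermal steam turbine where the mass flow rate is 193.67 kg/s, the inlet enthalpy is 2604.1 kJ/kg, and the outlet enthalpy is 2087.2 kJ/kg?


P = mdot * (h_in - h_out) / 1000
P = 193.67 * (2604.1 - 2087.2) / 1000
P = 100.11 MW


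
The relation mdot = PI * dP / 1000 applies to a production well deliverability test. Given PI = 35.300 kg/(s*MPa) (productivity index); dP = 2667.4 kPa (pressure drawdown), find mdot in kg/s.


mdot = PI * dP / 1000
mdot = 35.300 * 2667.4 / 1000
mdot = 94.159 kg/s


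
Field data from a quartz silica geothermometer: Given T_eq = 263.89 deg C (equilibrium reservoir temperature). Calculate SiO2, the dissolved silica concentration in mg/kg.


SiO2 = 10^(5.19 - 1309/(T_eq + 273.15))
SiO2 = 10^(5.19 - 1309/(263.89 + 273.15))
SiO2 = 565.67 mg/kg


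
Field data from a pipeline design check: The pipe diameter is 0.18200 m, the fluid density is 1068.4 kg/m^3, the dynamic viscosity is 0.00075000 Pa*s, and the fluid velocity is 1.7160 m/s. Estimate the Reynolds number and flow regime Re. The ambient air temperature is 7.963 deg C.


Step 1: Re = rho*vel*D/mu = 1068.4*1.716*0.182/0.00075 = 4.4490e+05
Step 2: Re = 4.4490e+05 > 4000, so flow is turbulent.
Re = 4.4490e+05 (turbulent)


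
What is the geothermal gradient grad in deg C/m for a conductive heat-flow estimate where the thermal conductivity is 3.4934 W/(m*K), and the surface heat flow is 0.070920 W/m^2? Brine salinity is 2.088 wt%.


grad = q * 1000 / k
grad = 0.070920 * 1000 / 3.4934
grad = 20.30114 deg C/km
Convert: 20.30114 deg C/km * 0.001 = 0.020301 deg C/m
grad = 0.020301 deg C/m


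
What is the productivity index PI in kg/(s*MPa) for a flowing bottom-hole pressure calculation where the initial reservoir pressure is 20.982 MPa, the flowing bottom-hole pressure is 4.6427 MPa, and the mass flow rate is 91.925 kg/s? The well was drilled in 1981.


PI = mdot / (P_i - P_wf)
PI = 91.925 / (20.982 - 4.6427)
PI = 5.6260 kg/(s*MPa)


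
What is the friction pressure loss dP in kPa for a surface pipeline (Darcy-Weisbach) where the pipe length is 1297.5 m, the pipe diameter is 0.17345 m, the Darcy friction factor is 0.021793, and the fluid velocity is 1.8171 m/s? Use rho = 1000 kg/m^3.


dP = f * (L/D) * (rho*vel^2/2) / 1000
dP = 0.021793 * (1297.5/0.17345) * (1000*1.8171^2/2) / 1000
dP = 269.14 kPa


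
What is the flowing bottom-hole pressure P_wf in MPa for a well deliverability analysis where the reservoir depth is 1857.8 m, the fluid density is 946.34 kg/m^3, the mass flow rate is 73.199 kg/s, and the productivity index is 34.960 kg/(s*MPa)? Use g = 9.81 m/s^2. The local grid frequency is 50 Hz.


Step 1: P_i = rho*g*h/1e6 = 946.34*9.81*1857.8/1e6 = 17.24706 MPa
Step 2: P_wf = P_i - mdot/PI = 17.24706 - 73.199/34.96 = 15.153 MPa
P_wf = 15.153 MPa


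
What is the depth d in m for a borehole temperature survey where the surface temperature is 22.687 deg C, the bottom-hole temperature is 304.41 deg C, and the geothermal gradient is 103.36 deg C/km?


d = (T_d - T_surf) / grad * 1000
d = (304.41 - 22.687) / 103.36 * 1000
d = 2725.6 m


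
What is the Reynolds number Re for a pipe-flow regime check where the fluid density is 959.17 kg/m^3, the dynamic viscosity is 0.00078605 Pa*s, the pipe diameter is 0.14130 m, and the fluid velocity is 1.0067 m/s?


Re = rho * vel * D / mu
Re = 959.17 * 1.0067 * 0.14130 / 0.00078605
Re = 1.7358e+05


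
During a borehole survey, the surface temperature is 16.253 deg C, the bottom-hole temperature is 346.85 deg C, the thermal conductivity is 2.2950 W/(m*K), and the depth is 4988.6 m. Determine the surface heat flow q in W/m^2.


Step 1: grad = (T_d - T_surf)/d * 1000 = (346.85 - 16.253)/4988.6 * 1000 = 66.27050 deg C/km
Step 2: q = k * grad / 1000 = 2.295 * 66.27050 / 1000 = 0.15209 W/m^2
q = 0.15209 W/m^2


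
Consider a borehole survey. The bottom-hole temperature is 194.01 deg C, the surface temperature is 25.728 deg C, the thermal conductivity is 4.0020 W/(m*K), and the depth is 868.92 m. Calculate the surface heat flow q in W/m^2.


Step 1: grad = (T_d - T_surf)/d * 1000 = (194.01 - 25.728)/868.92 * 1000 = 193.6680 deg C/km
Step 2: q = k * grad / 1000 = 4.002 * 193.6680 / 1000 = 0.77506 W/m^2
q = 0.77506 W/m^2


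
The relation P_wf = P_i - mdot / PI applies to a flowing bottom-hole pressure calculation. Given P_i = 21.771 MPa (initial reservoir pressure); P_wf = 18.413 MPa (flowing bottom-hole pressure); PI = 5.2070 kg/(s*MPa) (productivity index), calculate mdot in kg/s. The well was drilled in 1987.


mdot = (P_i - P_wf) * PI
mdot = (21.771 - 18.413) * 5.2070
mdot = 17.485 kg/s


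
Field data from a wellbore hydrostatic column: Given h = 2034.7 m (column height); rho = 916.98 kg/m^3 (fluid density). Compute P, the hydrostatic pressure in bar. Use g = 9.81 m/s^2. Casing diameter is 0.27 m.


P = rho * g * h / 1e6
P = 916.98 * 9.81 * 2034.7 / 1e6
P = 18.30329 MPa
Convert: 18.30329 MPa * 10.0 = 183.03 bar
P = 183.03 bar


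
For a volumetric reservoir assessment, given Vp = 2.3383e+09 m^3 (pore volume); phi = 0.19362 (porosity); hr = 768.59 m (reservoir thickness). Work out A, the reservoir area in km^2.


A = Vp / (1e6 * hr * phi)
A = 2.3383e+09 / (1e6 * 768.59 * 0.19362)
A = 15.713 km^2


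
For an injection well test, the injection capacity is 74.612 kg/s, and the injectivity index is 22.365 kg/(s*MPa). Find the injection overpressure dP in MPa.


dP = mdot * 1000 / II
dP = 74.612 * 1000 / 22.365
dP = 3336.106 kPa
Convert: 3336.106 kPa * 0.001 = 3.3361 MPa
dP = 3.3361 MPa


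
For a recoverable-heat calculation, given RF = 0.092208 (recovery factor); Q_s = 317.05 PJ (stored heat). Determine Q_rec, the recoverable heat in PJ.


Q_rec = Q_s * RF
Q_rec = 317.05 * 0.092208
Q_rec = 29.235 PJ


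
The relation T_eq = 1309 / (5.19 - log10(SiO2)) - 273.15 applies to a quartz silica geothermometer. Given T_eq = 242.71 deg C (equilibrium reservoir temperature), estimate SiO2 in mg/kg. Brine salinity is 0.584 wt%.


SiO2 = 10^(5.19 - 1309/(T_eq + 273.15))
SiO2 = 10^(5.19 - 1309/(242.71 + 273.15))
SiO2 = 449.25 mg/kg


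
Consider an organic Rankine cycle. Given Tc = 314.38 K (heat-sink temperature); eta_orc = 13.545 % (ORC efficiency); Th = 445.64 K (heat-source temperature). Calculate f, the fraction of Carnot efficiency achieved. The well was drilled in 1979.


f = (eta_orc/100) / (1 - Tc/Th)
f = (13.545/100) / (1 - 314.38/445.64)
f = 0.45987


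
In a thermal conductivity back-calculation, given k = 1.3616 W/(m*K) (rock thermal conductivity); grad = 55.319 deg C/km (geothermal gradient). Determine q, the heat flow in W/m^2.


q = k * grad / 1000
q = 1.3616 * 55.319 / 1000
q = 0.075322 W/m^2


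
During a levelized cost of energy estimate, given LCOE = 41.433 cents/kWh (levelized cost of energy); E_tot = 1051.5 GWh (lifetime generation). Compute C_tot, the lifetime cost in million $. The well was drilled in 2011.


C_tot = LCOE / 100 * E_tot
C_tot = 41.433 / 100 * 1051.5
C_tot = 435.67 million $


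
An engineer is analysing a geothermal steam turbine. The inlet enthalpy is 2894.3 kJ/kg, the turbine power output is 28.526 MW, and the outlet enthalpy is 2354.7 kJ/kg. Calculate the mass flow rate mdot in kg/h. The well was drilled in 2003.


mdot = P * 1000 / (h_in - h_out)
mdot = 28.526 * 1000 / (2894.3 - 2354.7)
mdot = 52.86509 kg/s
Convert: 52.86509 kg/s * 3600.0 = 1.9031e+05 kg/h
mdot = 1.9031e+05 kg/h


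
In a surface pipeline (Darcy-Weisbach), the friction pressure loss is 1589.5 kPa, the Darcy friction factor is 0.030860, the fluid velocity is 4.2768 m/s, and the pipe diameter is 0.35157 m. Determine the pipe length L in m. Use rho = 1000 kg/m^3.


L = dP*1000*D / (f*rho*vel^2/2)
L = 1589.5*1000*0.35157 / (0.030860*1000*4.2768^2/2)
L = 1980.0 m


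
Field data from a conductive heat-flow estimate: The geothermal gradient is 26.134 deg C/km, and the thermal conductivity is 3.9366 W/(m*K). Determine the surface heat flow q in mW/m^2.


q = k * grad / 1000
q = 3.9366 * 26.134 / 1000
q = 0.1028791 W/m^2
Convert: 0.1028791 W/m^2 * 1000.0 = 102.88 mW/m^2
q = 102.88 mW/m^2


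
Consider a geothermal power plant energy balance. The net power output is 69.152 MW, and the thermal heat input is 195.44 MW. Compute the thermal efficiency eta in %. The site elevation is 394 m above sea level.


eta = W_net / Q_in * 100
eta = 69.152 / 195.44 * 100
eta = 35.383 %


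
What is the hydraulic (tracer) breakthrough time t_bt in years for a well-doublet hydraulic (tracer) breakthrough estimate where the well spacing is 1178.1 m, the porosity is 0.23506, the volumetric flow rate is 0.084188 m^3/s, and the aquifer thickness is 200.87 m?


t_bt = pi * hr * phi * L^2 / (3 * Qv) / (365.25*86400)
t_bt = pi * 200.87 * 0.23506 * 1178.1^2 / (3 * 0.084188) / (365.25*86400)
t_bt = 25.830 years


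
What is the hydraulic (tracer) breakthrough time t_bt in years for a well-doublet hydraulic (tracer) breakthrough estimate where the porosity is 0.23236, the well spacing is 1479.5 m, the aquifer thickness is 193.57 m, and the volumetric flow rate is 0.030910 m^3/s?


t_bt = pi * hr * phi * L^2 / (3 * Qv) / (365.25*86400)
t_bt = pi * 193.57 * 0.23236 * 1479.5^2 / (3 * 0.030910) / (365.25*86400)
t_bt = 105.70 years


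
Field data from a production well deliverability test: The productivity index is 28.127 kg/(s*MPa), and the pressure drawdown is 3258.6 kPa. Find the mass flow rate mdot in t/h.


mdot = PI * dP / 1000
mdot = 28.127 * 3258.6 / 1000
mdot = 91.65464 kg/s
Convert: 91.65464 kg/s * 3.6 = 329.96 t/h
mdot = 329.96 t/h


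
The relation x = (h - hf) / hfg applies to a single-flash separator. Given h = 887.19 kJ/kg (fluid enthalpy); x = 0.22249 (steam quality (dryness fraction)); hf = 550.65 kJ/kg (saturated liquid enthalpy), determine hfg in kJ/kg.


hfg = (h - hf) / x
hfg = (887.19 - 550.65) / 0.22249
hfg = 1512.6 kJ/kg


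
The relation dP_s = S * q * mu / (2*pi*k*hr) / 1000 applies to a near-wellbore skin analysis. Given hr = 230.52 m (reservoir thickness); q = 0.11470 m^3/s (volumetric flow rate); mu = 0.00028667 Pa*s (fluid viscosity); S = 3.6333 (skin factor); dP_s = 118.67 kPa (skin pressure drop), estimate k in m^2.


k = S*q*mu / (2*pi*dP_s*1000*hr)
k = 3.6333*0.11470*0.00028667 / (2*pi*118.67*1000*230.52)
k = 6.9505e-13 m^2


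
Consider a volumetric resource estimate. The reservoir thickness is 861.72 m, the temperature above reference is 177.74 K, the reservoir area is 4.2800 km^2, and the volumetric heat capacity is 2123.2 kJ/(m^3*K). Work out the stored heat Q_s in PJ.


Step 1: Vr = A*1e6*hr = 4.28*1e6*861.72 = 3.688162e+09 m^3
Step 2: Q_s = Vr*rhoc*dT/1e12 = 3.688162e+09*2123.2*177.74/1e12 = 1391.8 PJ
Q_s = 1391.8 PJ


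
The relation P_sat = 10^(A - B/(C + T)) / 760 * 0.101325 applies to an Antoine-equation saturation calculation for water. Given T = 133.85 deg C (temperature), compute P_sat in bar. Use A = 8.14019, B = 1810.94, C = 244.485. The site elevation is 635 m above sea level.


P_sat = 10^(A - B/(C + T)) / 760 * 0.101325
P_sat = 10^(8.14019 - 1810.94/(244.485 + 133.85)) / 760 * 0.101325
P_sat = 0.3009460 MPa
Convert: 0.3009460 MPa * 10.0 = 3.0095 bar
P_sat = 3.0095 bar


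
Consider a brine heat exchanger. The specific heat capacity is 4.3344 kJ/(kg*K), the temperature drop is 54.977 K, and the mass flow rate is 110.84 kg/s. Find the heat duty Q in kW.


Q = mdot * cp * dT / 1000
Q = 110.84 * 4.3344 * 54.977 / 1000
Q = 26.41232 MW
Convert: 26.41232 MW * 1000.0 = 26412 kW
Q = 26412 kW


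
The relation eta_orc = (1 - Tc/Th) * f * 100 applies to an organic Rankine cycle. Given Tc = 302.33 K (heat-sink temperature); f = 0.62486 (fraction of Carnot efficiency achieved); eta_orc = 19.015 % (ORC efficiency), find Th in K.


Th = Tc / (1 - (eta_orc/100)/f)
Th = 302.33 / (1 - (19.015/100)/0.62486)
Th = 434.57 K


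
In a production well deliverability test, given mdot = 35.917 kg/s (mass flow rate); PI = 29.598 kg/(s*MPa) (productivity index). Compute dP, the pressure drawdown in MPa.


dP = mdot * 1000 / PI
dP = 35.917 * 1000 / 29.598
dP = 1213.494 kPa
Convert: 1213.494 kPa * 0.001 = 1.2135 MPa
dP = 1.2135 MPa


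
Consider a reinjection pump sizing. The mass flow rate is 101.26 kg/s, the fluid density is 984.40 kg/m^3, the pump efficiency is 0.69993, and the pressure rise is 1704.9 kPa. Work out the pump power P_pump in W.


P_pump = mdot * dP / (rho * eta)
P_pump = 101.26 * 1704.9 / (984.40 * 0.69993)
P_pump = 250.5594 kW
Convert: 250.5594 kW * 1000.0 = 2.5056e+05 W
P_pump = 2.5056e+05 W


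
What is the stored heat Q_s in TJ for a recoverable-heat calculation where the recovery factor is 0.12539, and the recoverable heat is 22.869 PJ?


Q_s = Q_rec / RF
Q_s = 22.869 / 0.12539
Q_s = 182.3830 PJ
Convert: 182.3830 PJ * 1000.0 = 1.8238e+05 TJ
Q_s = 1.8238e+05 TJ


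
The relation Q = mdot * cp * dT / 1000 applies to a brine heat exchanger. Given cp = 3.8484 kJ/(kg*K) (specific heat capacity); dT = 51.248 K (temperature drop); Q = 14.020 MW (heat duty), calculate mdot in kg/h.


mdot = Q * 1000 / (cp * dT)
mdot = 14.020 * 1000 / (3.8484 * 51.248)
mdot = 71.08711 kg/s
Convert: 71.08711 kg/s * 3600.0 = 2.5591e+05 kg/h
mdot = 2.5591e+05 kg/h


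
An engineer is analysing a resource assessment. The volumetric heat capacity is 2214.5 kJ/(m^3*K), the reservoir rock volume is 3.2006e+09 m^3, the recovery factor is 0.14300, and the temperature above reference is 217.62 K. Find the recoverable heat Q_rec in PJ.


Step 1: Q_s = Vr*rhoc*dT/1e12 = 3.2006e+09*2214.5*217.62/1e12 = 1542.432 PJ
Step 2: Q_rec = Q_s * RF = 1542.432 * 0.143 = 220.57 PJ
Q_rec = 220.57 PJ


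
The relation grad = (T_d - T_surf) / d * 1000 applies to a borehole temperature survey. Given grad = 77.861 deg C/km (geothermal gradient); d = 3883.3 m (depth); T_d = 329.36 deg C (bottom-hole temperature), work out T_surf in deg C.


T_surf = T_d - grad * d / 1000
T_surf = 329.36 - 77.861 * 3883.3 / 1000
T_surf = 27.002 deg C


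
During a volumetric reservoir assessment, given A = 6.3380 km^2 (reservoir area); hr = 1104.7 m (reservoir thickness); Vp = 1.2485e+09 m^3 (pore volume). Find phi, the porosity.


phi = Vp / (A * 1e6 * hr)
phi = 1.2485e+09 / (6.3380 * 1e6 * 1104.7)
phi = 0.17832


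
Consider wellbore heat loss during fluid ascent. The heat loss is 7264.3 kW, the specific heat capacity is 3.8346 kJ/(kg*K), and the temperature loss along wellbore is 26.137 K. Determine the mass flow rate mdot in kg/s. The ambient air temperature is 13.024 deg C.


mdot = Q_loss / (cp * dT)
mdot = 7264.3 / (3.8346 * 26.137)
mdot = 72.480 kg/s
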